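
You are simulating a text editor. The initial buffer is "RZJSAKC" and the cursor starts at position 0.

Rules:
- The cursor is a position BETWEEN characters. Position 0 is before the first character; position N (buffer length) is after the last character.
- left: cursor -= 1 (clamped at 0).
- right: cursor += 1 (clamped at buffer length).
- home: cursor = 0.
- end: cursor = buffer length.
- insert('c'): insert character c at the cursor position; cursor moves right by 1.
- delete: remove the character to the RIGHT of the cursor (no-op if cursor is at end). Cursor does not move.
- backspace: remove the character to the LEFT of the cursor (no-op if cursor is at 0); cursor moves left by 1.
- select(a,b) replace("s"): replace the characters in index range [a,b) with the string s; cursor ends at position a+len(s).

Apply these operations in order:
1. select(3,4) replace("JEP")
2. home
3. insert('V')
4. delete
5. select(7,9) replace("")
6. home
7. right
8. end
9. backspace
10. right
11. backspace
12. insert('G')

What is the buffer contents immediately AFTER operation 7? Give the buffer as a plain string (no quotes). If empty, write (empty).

Answer: VZJJEPA

Derivation:
After op 1 (select(3,4) replace("JEP")): buf='RZJJEPAKC' cursor=6
After op 2 (home): buf='RZJJEPAKC' cursor=0
After op 3 (insert('V')): buf='VRZJJEPAKC' cursor=1
After op 4 (delete): buf='VZJJEPAKC' cursor=1
After op 5 (select(7,9) replace("")): buf='VZJJEPA' cursor=7
After op 6 (home): buf='VZJJEPA' cursor=0
After op 7 (right): buf='VZJJEPA' cursor=1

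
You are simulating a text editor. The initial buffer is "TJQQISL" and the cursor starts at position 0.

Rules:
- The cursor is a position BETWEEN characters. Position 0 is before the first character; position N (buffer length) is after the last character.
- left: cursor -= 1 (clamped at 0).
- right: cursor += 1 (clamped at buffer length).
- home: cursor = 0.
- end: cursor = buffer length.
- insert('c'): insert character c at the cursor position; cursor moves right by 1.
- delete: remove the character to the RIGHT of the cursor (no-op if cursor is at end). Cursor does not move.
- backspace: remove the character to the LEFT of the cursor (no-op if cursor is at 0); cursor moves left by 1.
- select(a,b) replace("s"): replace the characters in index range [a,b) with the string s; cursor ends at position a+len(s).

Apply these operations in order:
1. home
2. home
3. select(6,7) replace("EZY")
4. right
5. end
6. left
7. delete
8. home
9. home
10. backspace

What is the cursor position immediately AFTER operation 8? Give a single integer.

Answer: 0

Derivation:
After op 1 (home): buf='TJQQISL' cursor=0
After op 2 (home): buf='TJQQISL' cursor=0
After op 3 (select(6,7) replace("EZY")): buf='TJQQISEZY' cursor=9
After op 4 (right): buf='TJQQISEZY' cursor=9
After op 5 (end): buf='TJQQISEZY' cursor=9
After op 6 (left): buf='TJQQISEZY' cursor=8
After op 7 (delete): buf='TJQQISEZ' cursor=8
After op 8 (home): buf='TJQQISEZ' cursor=0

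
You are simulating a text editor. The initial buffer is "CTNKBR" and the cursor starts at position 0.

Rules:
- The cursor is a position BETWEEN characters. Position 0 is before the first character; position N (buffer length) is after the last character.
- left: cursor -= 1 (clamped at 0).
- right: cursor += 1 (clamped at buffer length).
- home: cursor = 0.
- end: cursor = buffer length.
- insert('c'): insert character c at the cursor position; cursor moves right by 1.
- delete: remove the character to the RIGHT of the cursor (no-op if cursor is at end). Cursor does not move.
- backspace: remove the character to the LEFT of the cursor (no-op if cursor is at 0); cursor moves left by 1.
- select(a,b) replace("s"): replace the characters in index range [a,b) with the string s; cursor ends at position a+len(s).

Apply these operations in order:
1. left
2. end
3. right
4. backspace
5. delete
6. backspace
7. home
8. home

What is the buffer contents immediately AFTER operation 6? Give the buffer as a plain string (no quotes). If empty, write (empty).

Answer: CTNK

Derivation:
After op 1 (left): buf='CTNKBR' cursor=0
After op 2 (end): buf='CTNKBR' cursor=6
After op 3 (right): buf='CTNKBR' cursor=6
After op 4 (backspace): buf='CTNKB' cursor=5
After op 5 (delete): buf='CTNKB' cursor=5
After op 6 (backspace): buf='CTNK' cursor=4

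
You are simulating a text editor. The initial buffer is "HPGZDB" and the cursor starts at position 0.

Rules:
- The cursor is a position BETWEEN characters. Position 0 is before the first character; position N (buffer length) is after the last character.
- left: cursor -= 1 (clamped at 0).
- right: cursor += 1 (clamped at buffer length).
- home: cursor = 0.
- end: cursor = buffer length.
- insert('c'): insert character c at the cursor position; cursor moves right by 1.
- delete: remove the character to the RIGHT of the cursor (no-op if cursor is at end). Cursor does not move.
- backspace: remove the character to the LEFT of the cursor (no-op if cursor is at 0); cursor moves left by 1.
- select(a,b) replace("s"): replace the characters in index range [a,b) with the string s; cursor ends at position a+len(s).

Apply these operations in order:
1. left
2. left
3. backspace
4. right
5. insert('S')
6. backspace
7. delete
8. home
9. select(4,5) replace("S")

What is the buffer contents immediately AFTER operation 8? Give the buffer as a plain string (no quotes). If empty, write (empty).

After op 1 (left): buf='HPGZDB' cursor=0
After op 2 (left): buf='HPGZDB' cursor=0
After op 3 (backspace): buf='HPGZDB' cursor=0
After op 4 (right): buf='HPGZDB' cursor=1
After op 5 (insert('S')): buf='HSPGZDB' cursor=2
After op 6 (backspace): buf='HPGZDB' cursor=1
After op 7 (delete): buf='HGZDB' cursor=1
After op 8 (home): buf='HGZDB' cursor=0

Answer: HGZDB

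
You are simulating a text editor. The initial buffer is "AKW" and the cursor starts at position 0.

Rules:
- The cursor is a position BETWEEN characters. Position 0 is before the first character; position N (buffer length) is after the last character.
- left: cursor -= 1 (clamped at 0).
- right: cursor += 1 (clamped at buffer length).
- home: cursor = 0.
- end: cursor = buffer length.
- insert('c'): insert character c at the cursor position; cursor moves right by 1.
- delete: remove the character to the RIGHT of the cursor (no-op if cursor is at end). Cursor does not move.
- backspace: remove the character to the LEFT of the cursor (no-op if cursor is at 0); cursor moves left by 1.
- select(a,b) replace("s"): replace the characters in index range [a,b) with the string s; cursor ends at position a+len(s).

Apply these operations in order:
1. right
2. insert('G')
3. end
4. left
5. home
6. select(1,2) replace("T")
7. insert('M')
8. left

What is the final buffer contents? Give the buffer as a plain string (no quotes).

After op 1 (right): buf='AKW' cursor=1
After op 2 (insert('G')): buf='AGKW' cursor=2
After op 3 (end): buf='AGKW' cursor=4
After op 4 (left): buf='AGKW' cursor=3
After op 5 (home): buf='AGKW' cursor=0
After op 6 (select(1,2) replace("T")): buf='ATKW' cursor=2
After op 7 (insert('M')): buf='ATMKW' cursor=3
After op 8 (left): buf='ATMKW' cursor=2

Answer: ATMKW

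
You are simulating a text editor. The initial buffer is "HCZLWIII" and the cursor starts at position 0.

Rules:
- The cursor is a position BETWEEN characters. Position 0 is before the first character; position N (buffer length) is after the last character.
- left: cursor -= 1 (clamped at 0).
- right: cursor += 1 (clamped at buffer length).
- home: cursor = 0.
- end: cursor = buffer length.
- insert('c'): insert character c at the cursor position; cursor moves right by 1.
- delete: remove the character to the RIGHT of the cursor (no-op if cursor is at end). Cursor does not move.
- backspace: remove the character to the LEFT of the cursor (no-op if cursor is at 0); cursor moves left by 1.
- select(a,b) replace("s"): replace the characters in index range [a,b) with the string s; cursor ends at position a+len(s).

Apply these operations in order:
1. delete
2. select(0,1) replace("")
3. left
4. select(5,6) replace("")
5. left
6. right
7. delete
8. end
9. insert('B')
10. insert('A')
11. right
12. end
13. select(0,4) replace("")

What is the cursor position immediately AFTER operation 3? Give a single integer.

Answer: 0

Derivation:
After op 1 (delete): buf='CZLWIII' cursor=0
After op 2 (select(0,1) replace("")): buf='ZLWIII' cursor=0
After op 3 (left): buf='ZLWIII' cursor=0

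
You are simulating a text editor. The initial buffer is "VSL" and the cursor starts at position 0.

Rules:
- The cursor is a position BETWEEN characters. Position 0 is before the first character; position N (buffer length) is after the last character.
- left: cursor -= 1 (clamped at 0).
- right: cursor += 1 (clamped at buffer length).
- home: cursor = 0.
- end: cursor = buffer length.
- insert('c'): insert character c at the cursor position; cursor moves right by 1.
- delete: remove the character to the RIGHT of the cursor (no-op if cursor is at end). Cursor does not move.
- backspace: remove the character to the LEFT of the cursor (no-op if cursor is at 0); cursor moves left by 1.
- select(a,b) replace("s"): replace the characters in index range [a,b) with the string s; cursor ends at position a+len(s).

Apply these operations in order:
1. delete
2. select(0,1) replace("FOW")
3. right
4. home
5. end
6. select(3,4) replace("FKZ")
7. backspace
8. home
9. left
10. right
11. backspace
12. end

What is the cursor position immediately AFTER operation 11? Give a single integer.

Answer: 0

Derivation:
After op 1 (delete): buf='SL' cursor=0
After op 2 (select(0,1) replace("FOW")): buf='FOWL' cursor=3
After op 3 (right): buf='FOWL' cursor=4
After op 4 (home): buf='FOWL' cursor=0
After op 5 (end): buf='FOWL' cursor=4
After op 6 (select(3,4) replace("FKZ")): buf='FOWFKZ' cursor=6
After op 7 (backspace): buf='FOWFK' cursor=5
After op 8 (home): buf='FOWFK' cursor=0
After op 9 (left): buf='FOWFK' cursor=0
After op 10 (right): buf='FOWFK' cursor=1
After op 11 (backspace): buf='OWFK' cursor=0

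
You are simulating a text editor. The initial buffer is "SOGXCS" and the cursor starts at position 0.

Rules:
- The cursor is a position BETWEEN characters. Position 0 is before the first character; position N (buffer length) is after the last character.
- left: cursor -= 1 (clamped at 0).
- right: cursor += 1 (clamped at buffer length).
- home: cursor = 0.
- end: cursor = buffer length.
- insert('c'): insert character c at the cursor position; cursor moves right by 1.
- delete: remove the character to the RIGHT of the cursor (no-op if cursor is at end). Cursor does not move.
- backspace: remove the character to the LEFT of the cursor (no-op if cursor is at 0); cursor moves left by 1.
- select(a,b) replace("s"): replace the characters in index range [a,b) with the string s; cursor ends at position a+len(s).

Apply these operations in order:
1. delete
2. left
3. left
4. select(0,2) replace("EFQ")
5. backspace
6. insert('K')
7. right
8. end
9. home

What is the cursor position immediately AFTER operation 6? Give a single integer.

After op 1 (delete): buf='OGXCS' cursor=0
After op 2 (left): buf='OGXCS' cursor=0
After op 3 (left): buf='OGXCS' cursor=0
After op 4 (select(0,2) replace("EFQ")): buf='EFQXCS' cursor=3
After op 5 (backspace): buf='EFXCS' cursor=2
After op 6 (insert('K')): buf='EFKXCS' cursor=3

Answer: 3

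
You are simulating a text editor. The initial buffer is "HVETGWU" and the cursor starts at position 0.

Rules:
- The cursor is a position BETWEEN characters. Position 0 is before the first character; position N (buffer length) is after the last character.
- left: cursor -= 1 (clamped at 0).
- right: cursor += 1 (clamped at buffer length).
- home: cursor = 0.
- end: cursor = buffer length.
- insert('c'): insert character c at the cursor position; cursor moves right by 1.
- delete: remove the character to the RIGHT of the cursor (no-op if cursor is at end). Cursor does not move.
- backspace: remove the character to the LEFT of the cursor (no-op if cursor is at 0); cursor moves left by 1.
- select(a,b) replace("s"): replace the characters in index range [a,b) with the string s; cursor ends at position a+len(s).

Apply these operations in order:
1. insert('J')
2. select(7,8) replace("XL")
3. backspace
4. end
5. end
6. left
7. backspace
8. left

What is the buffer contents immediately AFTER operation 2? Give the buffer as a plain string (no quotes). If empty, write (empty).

After op 1 (insert('J')): buf='JHVETGWU' cursor=1
After op 2 (select(7,8) replace("XL")): buf='JHVETGWXL' cursor=9

Answer: JHVETGWXL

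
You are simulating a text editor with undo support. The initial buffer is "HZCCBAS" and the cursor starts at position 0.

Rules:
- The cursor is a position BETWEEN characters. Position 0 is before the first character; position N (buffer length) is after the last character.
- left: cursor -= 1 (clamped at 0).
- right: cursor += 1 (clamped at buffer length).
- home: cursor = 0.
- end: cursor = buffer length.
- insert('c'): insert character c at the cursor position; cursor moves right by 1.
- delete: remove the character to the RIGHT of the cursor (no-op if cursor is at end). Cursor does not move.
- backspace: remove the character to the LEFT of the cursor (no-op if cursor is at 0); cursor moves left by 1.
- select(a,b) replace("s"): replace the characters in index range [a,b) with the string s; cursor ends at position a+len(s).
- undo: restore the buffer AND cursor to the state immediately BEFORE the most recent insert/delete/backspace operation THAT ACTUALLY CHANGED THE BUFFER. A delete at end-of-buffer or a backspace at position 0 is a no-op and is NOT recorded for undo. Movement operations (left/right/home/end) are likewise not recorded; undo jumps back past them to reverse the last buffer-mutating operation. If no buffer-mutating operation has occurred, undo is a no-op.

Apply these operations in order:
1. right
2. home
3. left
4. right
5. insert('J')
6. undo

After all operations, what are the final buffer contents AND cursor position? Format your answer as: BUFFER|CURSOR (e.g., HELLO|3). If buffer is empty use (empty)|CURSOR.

Answer: HZCCBAS|1

Derivation:
After op 1 (right): buf='HZCCBAS' cursor=1
After op 2 (home): buf='HZCCBAS' cursor=0
After op 3 (left): buf='HZCCBAS' cursor=0
After op 4 (right): buf='HZCCBAS' cursor=1
After op 5 (insert('J')): buf='HJZCCBAS' cursor=2
After op 6 (undo): buf='HZCCBAS' cursor=1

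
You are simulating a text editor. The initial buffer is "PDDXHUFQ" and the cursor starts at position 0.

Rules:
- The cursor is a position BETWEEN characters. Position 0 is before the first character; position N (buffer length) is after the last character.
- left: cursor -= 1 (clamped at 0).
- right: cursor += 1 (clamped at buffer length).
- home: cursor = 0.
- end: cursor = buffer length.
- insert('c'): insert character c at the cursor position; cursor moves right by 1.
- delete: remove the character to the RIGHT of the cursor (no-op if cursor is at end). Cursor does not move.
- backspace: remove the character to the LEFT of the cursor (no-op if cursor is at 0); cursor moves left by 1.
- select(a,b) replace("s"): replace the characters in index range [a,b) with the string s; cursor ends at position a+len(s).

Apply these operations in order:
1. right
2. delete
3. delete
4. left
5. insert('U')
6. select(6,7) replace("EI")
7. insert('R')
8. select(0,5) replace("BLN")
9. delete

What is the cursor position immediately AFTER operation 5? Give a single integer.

After op 1 (right): buf='PDDXHUFQ' cursor=1
After op 2 (delete): buf='PDXHUFQ' cursor=1
After op 3 (delete): buf='PXHUFQ' cursor=1
After op 4 (left): buf='PXHUFQ' cursor=0
After op 5 (insert('U')): buf='UPXHUFQ' cursor=1

Answer: 1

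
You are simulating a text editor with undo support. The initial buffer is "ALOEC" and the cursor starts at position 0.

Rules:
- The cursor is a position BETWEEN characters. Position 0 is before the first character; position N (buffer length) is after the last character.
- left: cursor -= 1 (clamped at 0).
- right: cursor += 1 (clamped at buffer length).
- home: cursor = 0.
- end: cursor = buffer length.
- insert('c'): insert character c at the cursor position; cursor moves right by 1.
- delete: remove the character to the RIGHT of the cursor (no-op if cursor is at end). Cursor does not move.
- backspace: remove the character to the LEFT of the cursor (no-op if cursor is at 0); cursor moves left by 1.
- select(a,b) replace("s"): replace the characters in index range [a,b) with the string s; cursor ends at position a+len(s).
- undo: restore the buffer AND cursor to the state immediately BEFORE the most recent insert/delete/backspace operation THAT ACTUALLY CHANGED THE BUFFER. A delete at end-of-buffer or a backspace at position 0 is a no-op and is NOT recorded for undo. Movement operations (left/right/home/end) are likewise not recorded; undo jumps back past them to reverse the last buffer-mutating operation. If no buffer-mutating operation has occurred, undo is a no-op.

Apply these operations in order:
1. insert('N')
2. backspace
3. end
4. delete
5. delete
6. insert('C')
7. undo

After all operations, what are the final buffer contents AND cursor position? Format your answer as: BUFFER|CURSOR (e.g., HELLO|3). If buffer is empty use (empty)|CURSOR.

After op 1 (insert('N')): buf='NALOEC' cursor=1
After op 2 (backspace): buf='ALOEC' cursor=0
After op 3 (end): buf='ALOEC' cursor=5
After op 4 (delete): buf='ALOEC' cursor=5
After op 5 (delete): buf='ALOEC' cursor=5
After op 6 (insert('C')): buf='ALOECC' cursor=6
After op 7 (undo): buf='ALOEC' cursor=5

Answer: ALOEC|5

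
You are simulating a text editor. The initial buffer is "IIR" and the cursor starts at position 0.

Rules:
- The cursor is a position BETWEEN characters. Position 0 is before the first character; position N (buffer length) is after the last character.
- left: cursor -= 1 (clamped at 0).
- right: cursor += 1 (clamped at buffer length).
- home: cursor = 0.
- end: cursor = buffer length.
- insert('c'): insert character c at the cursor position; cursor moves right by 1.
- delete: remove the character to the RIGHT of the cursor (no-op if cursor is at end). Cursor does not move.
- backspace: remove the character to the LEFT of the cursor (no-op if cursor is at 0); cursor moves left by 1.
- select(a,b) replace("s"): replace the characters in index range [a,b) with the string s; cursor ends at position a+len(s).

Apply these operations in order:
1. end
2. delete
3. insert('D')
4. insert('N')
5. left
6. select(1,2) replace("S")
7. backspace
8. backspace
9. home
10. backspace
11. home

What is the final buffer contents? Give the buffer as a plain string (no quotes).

After op 1 (end): buf='IIR' cursor=3
After op 2 (delete): buf='IIR' cursor=3
After op 3 (insert('D')): buf='IIRD' cursor=4
After op 4 (insert('N')): buf='IIRDN' cursor=5
After op 5 (left): buf='IIRDN' cursor=4
After op 6 (select(1,2) replace("S")): buf='ISRDN' cursor=2
After op 7 (backspace): buf='IRDN' cursor=1
After op 8 (backspace): buf='RDN' cursor=0
After op 9 (home): buf='RDN' cursor=0
After op 10 (backspace): buf='RDN' cursor=0
After op 11 (home): buf='RDN' cursor=0

Answer: RDN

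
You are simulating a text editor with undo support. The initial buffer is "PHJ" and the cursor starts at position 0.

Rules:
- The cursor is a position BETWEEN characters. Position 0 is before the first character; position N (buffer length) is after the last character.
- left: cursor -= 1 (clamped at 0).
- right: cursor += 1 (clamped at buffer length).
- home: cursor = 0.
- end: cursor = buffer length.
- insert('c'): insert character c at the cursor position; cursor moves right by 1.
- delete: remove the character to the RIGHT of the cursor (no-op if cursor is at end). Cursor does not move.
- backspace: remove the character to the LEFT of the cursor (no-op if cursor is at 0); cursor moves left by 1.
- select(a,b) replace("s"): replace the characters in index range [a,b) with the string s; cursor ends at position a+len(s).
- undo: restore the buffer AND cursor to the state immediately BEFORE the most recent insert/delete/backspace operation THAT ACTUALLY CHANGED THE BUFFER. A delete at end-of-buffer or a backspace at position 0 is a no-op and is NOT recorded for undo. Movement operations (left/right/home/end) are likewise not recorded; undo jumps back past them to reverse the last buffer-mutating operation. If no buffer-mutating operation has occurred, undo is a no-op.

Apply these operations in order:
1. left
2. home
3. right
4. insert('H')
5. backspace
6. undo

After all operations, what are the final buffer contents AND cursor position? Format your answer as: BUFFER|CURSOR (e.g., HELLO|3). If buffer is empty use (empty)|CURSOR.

Answer: PHHJ|2

Derivation:
After op 1 (left): buf='PHJ' cursor=0
After op 2 (home): buf='PHJ' cursor=0
After op 3 (right): buf='PHJ' cursor=1
After op 4 (insert('H')): buf='PHHJ' cursor=2
After op 5 (backspace): buf='PHJ' cursor=1
After op 6 (undo): buf='PHHJ' cursor=2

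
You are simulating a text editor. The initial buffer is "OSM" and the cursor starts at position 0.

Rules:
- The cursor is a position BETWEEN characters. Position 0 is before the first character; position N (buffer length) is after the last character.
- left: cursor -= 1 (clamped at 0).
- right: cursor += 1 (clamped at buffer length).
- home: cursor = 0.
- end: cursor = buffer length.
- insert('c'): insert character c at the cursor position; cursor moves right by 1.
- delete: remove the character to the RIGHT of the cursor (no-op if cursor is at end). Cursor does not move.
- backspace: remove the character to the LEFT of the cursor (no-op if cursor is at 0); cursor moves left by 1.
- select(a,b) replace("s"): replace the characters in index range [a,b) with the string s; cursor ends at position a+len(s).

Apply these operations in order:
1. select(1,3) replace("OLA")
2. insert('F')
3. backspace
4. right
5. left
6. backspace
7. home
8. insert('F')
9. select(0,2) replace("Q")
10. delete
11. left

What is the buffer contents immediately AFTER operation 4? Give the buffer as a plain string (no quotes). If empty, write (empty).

Answer: OOLA

Derivation:
After op 1 (select(1,3) replace("OLA")): buf='OOLA' cursor=4
After op 2 (insert('F')): buf='OOLAF' cursor=5
After op 3 (backspace): buf='OOLA' cursor=4
After op 4 (right): buf='OOLA' cursor=4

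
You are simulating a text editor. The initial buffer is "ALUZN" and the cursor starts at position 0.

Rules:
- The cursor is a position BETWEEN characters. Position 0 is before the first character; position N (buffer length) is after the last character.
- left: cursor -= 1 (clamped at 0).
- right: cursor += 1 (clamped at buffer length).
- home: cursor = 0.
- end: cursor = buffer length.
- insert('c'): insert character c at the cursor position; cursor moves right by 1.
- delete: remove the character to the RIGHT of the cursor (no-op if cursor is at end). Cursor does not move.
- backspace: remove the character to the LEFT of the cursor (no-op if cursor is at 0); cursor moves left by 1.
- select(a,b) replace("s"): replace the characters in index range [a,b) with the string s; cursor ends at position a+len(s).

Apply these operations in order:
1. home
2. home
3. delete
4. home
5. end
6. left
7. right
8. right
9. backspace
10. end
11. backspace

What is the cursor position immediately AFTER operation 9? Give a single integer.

Answer: 3

Derivation:
After op 1 (home): buf='ALUZN' cursor=0
After op 2 (home): buf='ALUZN' cursor=0
After op 3 (delete): buf='LUZN' cursor=0
After op 4 (home): buf='LUZN' cursor=0
After op 5 (end): buf='LUZN' cursor=4
After op 6 (left): buf='LUZN' cursor=3
After op 7 (right): buf='LUZN' cursor=4
After op 8 (right): buf='LUZN' cursor=4
After op 9 (backspace): buf='LUZ' cursor=3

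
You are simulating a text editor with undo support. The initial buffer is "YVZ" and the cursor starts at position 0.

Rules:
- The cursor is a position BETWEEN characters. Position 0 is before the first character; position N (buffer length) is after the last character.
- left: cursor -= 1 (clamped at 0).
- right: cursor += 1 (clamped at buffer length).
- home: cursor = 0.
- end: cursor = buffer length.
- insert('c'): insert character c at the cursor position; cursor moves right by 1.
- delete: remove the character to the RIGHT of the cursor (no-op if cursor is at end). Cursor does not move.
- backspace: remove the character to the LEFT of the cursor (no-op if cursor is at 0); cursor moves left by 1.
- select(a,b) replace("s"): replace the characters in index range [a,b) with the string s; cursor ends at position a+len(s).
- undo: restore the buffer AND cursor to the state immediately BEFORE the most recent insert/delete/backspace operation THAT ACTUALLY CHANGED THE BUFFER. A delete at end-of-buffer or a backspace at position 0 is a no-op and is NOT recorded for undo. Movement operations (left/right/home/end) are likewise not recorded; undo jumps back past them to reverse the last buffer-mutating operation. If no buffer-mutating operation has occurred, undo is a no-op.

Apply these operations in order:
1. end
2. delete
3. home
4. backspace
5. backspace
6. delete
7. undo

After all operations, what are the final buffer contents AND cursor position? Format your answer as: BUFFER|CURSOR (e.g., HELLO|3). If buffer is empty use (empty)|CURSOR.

After op 1 (end): buf='YVZ' cursor=3
After op 2 (delete): buf='YVZ' cursor=3
After op 3 (home): buf='YVZ' cursor=0
After op 4 (backspace): buf='YVZ' cursor=0
After op 5 (backspace): buf='YVZ' cursor=0
After op 6 (delete): buf='VZ' cursor=0
After op 7 (undo): buf='YVZ' cursor=0

Answer: YVZ|0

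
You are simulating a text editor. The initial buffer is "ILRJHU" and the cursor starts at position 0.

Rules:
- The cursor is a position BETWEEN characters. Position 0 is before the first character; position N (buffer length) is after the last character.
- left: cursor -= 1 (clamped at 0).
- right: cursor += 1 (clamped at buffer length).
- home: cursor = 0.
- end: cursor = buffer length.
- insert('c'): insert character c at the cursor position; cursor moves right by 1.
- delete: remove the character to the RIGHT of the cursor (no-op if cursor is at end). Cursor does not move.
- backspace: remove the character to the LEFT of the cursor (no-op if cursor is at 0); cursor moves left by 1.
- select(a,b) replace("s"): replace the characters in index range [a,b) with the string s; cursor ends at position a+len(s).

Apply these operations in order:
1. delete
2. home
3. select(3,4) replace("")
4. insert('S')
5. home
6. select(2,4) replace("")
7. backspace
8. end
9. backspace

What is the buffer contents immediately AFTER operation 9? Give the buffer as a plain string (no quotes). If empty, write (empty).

Answer: L

Derivation:
After op 1 (delete): buf='LRJHU' cursor=0
After op 2 (home): buf='LRJHU' cursor=0
After op 3 (select(3,4) replace("")): buf='LRJU' cursor=3
After op 4 (insert('S')): buf='LRJSU' cursor=4
After op 5 (home): buf='LRJSU' cursor=0
After op 6 (select(2,4) replace("")): buf='LRU' cursor=2
After op 7 (backspace): buf='LU' cursor=1
After op 8 (end): buf='LU' cursor=2
After op 9 (backspace): buf='L' cursor=1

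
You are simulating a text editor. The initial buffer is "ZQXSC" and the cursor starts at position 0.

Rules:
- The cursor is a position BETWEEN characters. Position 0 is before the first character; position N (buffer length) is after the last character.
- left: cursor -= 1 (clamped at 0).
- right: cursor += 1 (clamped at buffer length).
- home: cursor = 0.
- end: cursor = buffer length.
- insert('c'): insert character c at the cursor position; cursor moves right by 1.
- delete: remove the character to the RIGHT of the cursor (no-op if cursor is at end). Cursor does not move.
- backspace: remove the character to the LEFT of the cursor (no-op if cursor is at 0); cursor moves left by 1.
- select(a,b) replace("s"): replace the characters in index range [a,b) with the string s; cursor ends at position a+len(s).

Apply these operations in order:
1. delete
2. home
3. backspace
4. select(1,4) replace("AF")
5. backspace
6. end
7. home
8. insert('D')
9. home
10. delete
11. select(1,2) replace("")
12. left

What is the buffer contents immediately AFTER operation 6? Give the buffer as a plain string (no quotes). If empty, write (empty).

Answer: QA

Derivation:
After op 1 (delete): buf='QXSC' cursor=0
After op 2 (home): buf='QXSC' cursor=0
After op 3 (backspace): buf='QXSC' cursor=0
After op 4 (select(1,4) replace("AF")): buf='QAF' cursor=3
After op 5 (backspace): buf='QA' cursor=2
After op 6 (end): buf='QA' cursor=2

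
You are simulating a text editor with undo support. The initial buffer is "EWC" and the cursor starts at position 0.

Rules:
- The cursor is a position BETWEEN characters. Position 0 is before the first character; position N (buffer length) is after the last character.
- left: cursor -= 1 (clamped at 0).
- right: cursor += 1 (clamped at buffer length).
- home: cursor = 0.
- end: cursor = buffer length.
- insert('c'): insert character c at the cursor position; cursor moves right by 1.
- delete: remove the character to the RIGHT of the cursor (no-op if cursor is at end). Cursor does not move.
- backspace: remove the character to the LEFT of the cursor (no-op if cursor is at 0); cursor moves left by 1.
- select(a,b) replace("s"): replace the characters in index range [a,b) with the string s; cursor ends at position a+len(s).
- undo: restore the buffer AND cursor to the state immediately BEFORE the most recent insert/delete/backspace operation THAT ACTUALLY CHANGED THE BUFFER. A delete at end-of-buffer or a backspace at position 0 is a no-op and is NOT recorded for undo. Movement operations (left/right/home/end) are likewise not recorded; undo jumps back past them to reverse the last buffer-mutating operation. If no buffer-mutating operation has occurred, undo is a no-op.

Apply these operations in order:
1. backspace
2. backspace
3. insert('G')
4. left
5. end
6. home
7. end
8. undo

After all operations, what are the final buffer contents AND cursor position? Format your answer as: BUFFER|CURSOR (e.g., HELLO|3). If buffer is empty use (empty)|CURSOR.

Answer: EWC|0

Derivation:
After op 1 (backspace): buf='EWC' cursor=0
After op 2 (backspace): buf='EWC' cursor=0
After op 3 (insert('G')): buf='GEWC' cursor=1
After op 4 (left): buf='GEWC' cursor=0
After op 5 (end): buf='GEWC' cursor=4
After op 6 (home): buf='GEWC' cursor=0
After op 7 (end): buf='GEWC' cursor=4
After op 8 (undo): buf='EWC' cursor=0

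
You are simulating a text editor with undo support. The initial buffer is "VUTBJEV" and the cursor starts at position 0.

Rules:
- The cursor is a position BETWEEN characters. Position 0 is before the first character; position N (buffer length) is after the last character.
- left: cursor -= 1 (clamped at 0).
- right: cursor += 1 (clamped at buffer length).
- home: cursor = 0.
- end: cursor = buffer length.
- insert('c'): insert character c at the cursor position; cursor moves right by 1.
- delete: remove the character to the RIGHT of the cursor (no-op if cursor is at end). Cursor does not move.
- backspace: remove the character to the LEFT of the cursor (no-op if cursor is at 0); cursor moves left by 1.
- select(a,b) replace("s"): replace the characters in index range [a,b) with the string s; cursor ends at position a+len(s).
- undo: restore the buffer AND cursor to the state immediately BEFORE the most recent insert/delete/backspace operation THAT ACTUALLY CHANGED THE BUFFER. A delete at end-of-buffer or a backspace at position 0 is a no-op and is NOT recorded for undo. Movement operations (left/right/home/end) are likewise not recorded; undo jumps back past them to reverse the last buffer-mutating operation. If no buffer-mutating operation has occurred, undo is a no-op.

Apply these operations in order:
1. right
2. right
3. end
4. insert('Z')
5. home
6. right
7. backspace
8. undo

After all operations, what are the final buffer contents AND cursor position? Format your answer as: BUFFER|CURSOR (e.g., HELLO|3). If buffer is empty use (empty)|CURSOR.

After op 1 (right): buf='VUTBJEV' cursor=1
After op 2 (right): buf='VUTBJEV' cursor=2
After op 3 (end): buf='VUTBJEV' cursor=7
After op 4 (insert('Z')): buf='VUTBJEVZ' cursor=8
After op 5 (home): buf='VUTBJEVZ' cursor=0
After op 6 (right): buf='VUTBJEVZ' cursor=1
After op 7 (backspace): buf='UTBJEVZ' cursor=0
After op 8 (undo): buf='VUTBJEVZ' cursor=1

Answer: VUTBJEVZ|1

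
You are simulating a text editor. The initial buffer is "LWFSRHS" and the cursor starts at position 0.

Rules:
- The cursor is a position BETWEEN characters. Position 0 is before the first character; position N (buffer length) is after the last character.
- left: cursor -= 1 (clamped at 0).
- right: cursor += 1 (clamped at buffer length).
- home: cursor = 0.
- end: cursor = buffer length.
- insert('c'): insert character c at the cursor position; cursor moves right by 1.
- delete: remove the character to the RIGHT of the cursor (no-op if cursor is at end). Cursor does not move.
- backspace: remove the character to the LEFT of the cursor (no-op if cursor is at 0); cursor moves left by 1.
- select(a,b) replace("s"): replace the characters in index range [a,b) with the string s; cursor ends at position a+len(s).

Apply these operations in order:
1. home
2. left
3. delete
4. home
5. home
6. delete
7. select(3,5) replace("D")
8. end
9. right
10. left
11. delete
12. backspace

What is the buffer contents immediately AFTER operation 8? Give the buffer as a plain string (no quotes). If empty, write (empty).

After op 1 (home): buf='LWFSRHS' cursor=0
After op 2 (left): buf='LWFSRHS' cursor=0
After op 3 (delete): buf='WFSRHS' cursor=0
After op 4 (home): buf='WFSRHS' cursor=0
After op 5 (home): buf='WFSRHS' cursor=0
After op 6 (delete): buf='FSRHS' cursor=0
After op 7 (select(3,5) replace("D")): buf='FSRD' cursor=4
After op 8 (end): buf='FSRD' cursor=4

Answer: FSRD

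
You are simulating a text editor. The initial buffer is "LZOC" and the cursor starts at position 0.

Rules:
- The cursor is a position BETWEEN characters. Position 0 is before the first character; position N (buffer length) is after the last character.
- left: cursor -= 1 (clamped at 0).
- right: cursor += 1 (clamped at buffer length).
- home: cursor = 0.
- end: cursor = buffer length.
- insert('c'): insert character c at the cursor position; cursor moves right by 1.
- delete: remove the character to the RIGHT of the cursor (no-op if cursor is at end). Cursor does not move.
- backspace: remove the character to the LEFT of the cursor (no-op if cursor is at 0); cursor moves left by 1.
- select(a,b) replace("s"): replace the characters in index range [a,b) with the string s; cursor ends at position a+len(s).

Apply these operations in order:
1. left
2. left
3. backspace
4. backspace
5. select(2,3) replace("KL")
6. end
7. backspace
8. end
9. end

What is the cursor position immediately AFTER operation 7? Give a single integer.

After op 1 (left): buf='LZOC' cursor=0
After op 2 (left): buf='LZOC' cursor=0
After op 3 (backspace): buf='LZOC' cursor=0
After op 4 (backspace): buf='LZOC' cursor=0
After op 5 (select(2,3) replace("KL")): buf='LZKLC' cursor=4
After op 6 (end): buf='LZKLC' cursor=5
After op 7 (backspace): buf='LZKL' cursor=4

Answer: 4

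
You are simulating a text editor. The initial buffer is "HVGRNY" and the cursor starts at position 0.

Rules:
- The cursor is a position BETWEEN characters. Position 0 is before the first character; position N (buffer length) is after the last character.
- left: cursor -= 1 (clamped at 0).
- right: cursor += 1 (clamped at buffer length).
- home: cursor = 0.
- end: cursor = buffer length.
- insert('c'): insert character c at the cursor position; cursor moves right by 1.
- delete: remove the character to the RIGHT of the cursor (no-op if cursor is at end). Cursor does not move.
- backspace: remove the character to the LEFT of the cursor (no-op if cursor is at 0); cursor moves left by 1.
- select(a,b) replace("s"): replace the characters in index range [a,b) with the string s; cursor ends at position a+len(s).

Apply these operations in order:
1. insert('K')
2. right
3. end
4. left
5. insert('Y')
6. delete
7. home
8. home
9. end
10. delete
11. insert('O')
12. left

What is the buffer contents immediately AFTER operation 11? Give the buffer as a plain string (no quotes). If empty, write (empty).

After op 1 (insert('K')): buf='KHVGRNY' cursor=1
After op 2 (right): buf='KHVGRNY' cursor=2
After op 3 (end): buf='KHVGRNY' cursor=7
After op 4 (left): buf='KHVGRNY' cursor=6
After op 5 (insert('Y')): buf='KHVGRNYY' cursor=7
After op 6 (delete): buf='KHVGRNY' cursor=7
After op 7 (home): buf='KHVGRNY' cursor=0
After op 8 (home): buf='KHVGRNY' cursor=0
After op 9 (end): buf='KHVGRNY' cursor=7
After op 10 (delete): buf='KHVGRNY' cursor=7
After op 11 (insert('O')): buf='KHVGRNYO' cursor=8

Answer: KHVGRNYO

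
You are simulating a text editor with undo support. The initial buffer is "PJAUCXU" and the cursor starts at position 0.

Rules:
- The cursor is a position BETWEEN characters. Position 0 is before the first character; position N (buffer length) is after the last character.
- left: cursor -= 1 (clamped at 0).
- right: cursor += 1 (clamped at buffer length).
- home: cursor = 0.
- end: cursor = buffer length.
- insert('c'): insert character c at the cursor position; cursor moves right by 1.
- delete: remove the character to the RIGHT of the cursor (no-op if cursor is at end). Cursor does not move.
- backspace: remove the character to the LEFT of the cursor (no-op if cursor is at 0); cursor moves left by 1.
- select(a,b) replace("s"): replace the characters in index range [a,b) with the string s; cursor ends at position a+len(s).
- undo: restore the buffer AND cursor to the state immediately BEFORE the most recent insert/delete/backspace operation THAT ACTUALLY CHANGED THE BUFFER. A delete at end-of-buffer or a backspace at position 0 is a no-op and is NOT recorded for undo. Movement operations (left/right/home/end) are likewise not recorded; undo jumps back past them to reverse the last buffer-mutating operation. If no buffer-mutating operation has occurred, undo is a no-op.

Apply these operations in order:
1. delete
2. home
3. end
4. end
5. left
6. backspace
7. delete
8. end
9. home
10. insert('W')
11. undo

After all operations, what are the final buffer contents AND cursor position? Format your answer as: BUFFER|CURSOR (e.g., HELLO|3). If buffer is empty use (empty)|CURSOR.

Answer: JAUC|0

Derivation:
After op 1 (delete): buf='JAUCXU' cursor=0
After op 2 (home): buf='JAUCXU' cursor=0
After op 3 (end): buf='JAUCXU' cursor=6
After op 4 (end): buf='JAUCXU' cursor=6
After op 5 (left): buf='JAUCXU' cursor=5
After op 6 (backspace): buf='JAUCU' cursor=4
After op 7 (delete): buf='JAUC' cursor=4
After op 8 (end): buf='JAUC' cursor=4
After op 9 (home): buf='JAUC' cursor=0
After op 10 (insert('W')): buf='WJAUC' cursor=1
After op 11 (undo): buf='JAUC' cursor=0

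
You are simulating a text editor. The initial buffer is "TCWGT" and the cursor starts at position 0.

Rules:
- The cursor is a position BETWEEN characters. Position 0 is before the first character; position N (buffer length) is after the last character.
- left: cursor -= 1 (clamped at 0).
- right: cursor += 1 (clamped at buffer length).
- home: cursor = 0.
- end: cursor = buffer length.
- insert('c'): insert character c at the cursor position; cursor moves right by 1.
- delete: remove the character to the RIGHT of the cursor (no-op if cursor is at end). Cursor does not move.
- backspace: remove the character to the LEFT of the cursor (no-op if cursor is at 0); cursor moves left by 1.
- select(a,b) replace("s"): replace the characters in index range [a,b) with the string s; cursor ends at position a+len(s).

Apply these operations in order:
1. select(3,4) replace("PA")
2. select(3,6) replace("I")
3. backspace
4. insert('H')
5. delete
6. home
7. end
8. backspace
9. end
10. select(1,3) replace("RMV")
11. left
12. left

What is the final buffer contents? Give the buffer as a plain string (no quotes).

After op 1 (select(3,4) replace("PA")): buf='TCWPAT' cursor=5
After op 2 (select(3,6) replace("I")): buf='TCWI' cursor=4
After op 3 (backspace): buf='TCW' cursor=3
After op 4 (insert('H')): buf='TCWH' cursor=4
After op 5 (delete): buf='TCWH' cursor=4
After op 6 (home): buf='TCWH' cursor=0
After op 7 (end): buf='TCWH' cursor=4
After op 8 (backspace): buf='TCW' cursor=3
After op 9 (end): buf='TCW' cursor=3
After op 10 (select(1,3) replace("RMV")): buf='TRMV' cursor=4
After op 11 (left): buf='TRMV' cursor=3
After op 12 (left): buf='TRMV' cursor=2

Answer: TRMV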